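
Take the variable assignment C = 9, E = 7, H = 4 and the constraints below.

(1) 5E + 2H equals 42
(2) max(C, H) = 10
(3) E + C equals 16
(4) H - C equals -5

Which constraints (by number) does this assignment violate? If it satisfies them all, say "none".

No — constraints 1, 2 are not satisfied.

(1) 5E + 2H = 5(7) + 2(4) = 43, not 42 — violated.
(2) max(9, 4) = 9, not 10 — violated.
(3) E + C = 7 + 9 = 16 — OK.
(4) H - C = 4 - 9 = -5 — OK.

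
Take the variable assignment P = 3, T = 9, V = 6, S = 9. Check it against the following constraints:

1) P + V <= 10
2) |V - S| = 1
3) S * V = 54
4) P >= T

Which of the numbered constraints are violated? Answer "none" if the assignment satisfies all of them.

1) P + V = 3 + 6 = 9; 9 ≤ 10  yes
2) |6 - 9| = 3, not 1  no
3) S * V = 9 * 6 = 54  yes
4) P = 3, T = 9; 3 < 9 (want ≥)  no

Constraints 2 and 4 do not hold.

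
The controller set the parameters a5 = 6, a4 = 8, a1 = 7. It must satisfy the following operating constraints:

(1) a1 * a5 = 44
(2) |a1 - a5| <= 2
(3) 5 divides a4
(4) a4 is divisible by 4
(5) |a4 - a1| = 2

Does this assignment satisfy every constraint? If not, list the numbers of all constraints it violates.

(1) a1 * a5 = 7 * 6 = 42, not 44  fails
(2) |7 - 6| = 1; 1 ≤ 2  holds
(3) 8 = 5*1 + 3, so 5 does not divide 8  fails
(4) 8 / 4 = 2, so 4 divides 8  holds
(5) |8 - 7| = 1, not 2  fails

Violated: 1, 3, 5.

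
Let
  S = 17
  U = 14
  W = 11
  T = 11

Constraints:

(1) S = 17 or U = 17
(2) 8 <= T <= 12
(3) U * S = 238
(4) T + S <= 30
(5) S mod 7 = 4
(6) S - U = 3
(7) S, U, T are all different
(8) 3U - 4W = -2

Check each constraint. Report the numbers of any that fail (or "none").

Constraint 5 is violated.

(1) S = 17 = 17 (first disjunct) — satisfied.
(2) T = 11 lies in [8, 12] — satisfied.
(3) U * S = 14 * 17 = 238 — satisfied.
(4) T + S = 11 + 17 = 28; 28 ≤ 30 — satisfied.
(5) 17 mod 7 = 3, not 4 — violated.
(6) S - U = 17 - 14 = 3 — satisfied.
(7) values 17, 14, 11 are pairwise distinct — satisfied.
(8) 3U - 4W = 3(14) - 4(11) = -2 — satisfied.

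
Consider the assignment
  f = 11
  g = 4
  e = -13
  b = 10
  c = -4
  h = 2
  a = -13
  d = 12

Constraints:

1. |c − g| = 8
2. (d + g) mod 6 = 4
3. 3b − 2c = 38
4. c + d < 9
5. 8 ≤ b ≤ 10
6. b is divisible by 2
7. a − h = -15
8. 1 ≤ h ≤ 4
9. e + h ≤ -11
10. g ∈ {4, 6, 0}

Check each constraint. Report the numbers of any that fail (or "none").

1. |-4 − 4| = 8  OK
2. d + g = 16; 16 mod 6 = 4  OK
3. 3b − 2c = 3(10) − 2(-4) = 38  OK
4. c + d = -4 + 12 = 8; 8 < 9  OK
5. b = 10 lies in [8, 10]  OK
6. 10 / 2 = 5, so 2 divides 10  OK
7. a − h = -13 − 2 = -15  OK
8. h = 2 lies in [1, 4]  OK
9. e + h = -13 + 2 = -11; -11 ≤ -11  OK
10. g = 4 is in {4, 6, 0}  OK

None — every constraint holds.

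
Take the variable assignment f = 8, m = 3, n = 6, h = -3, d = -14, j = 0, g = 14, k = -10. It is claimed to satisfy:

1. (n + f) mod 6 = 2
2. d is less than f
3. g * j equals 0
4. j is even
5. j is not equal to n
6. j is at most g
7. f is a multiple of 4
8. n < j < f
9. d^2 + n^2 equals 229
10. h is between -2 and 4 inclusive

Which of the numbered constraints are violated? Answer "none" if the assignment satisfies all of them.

Violated: 8, 9, and 10.

1. n + f = 14; 14 mod 6 = 2 — OK.
2. d = -14, f = 8; -14 < 8 — OK.
3. g * j = 14 * 0 = 0 — OK.
4. j = 0 is even — OK.
5. j = 0, n = 6; distinct — OK.
6. j = 0, g = 14; 0 ≤ 14 — OK.
7. 8 / 4 = 2, so 4 divides 8 — OK.
8. values 6, 0, 8; n = 6 is not < j = 0 — violated.
9. d^2 + n^2 = (-14)^2 + 6^2 = 196 + 36 = 232, not 229 — violated.
10. h = -3 is outside [-2, 4] — violated.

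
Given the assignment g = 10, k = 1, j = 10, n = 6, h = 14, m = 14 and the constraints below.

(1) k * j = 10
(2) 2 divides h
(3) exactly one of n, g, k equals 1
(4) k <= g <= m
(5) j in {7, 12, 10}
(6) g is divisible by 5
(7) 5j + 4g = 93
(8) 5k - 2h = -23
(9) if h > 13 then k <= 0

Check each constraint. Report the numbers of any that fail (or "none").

(1) k * j = 1 * 10 = 10  yes
(2) 14 / 2 = 7, so 2 divides 14  yes
(3) n=6, g=10, k=1; 1 of them equals 1  yes
(4) values 1 <= 10 <= 14  yes
(5) j = 10 is in {7, 12, 10}  yes
(6) 10 / 5 = 2, so 5 divides 10  yes
(7) 5j + 4g = 5(10) + 4(10) = 90, not 93  no
(8) 5k - 2h = 5(1) - 2(14) = -23  yes
(9) h = 14 > 13, so we need k ≤ 0; but k = 1 > 0  no

No — constraints 7 and 9 are not satisfied.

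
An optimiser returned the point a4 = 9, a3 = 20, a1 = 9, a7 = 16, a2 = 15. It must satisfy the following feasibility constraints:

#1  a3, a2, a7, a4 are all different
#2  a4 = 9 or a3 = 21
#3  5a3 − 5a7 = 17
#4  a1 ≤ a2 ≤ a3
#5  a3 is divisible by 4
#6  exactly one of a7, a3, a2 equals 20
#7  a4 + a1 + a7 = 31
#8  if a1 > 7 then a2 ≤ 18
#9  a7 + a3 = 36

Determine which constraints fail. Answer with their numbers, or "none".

Violated: 3, 7.

#1 values 20, 15, 16, 9 are pairwise distinct  yes
#2 a4 = 9 = 9 (first disjunct)  yes
#3 5a3 − 5a7 = 5(20) − 5(16) = 20, not 17  no
#4 values 9 ≤ 15 ≤ 20  yes
#5 20 / 4 = 5, so 4 divides 20  yes
#6 a7=16, a3=20, a2=15; 1 of them equals 20  yes
#7 a4 + a1 + a7 = 9 + 9 + 16 = 34, not 31  no
#8 a1 = 9 > 7, so we need a2 ≤ 18; a2 = 15 ≤ 18  yes
#9 a7 + a3 = 16 + 20 = 36  yes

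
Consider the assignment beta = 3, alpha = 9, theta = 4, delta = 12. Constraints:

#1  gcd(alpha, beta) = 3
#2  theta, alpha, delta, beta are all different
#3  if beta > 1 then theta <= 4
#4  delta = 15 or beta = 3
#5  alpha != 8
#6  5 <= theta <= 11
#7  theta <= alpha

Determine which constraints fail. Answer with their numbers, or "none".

#1 gcd(9, 3) = 3 — holds.
#2 values 4, 9, 12, 3 are pairwise distinct — holds.
#3 beta = 3 > 1, so we need theta ≤ 4; theta = 4 ≤ 4 — holds.
#4 delta = 12 ≠ 15, but beta = 3 = 3 (second disjunct) — holds.
#5 alpha = 9, and 9 ≠ 8 — holds.
#6 theta = 4 is outside [5, 11] — does not hold.
#7 theta = 4, alpha = 9; 4 ≤ 9 — holds.

No — constraint 6 is not satisfied.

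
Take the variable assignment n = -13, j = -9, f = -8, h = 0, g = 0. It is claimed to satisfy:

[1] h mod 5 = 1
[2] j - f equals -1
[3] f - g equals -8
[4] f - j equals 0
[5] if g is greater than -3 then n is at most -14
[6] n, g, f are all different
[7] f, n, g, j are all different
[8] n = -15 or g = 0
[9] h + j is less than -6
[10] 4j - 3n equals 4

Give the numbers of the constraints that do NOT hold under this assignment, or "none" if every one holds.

Constraints 1, 4, 5, and 10 are violated.

[1] 0 mod 5 = 0, not 1 — does not hold.
[2] j - f = -9 - (-8) = -1 — holds.
[3] f - g = -8 - 0 = -8 — holds.
[4] f - j = -8 - (-9) = 1, not 0 — does not hold.
[5] g = 0 > -3, so we need n ≤ -14; but n = -13 > -14 — does not hold.
[6] values -13, 0, -8 are pairwise distinct — holds.
[7] values -8, -13, 0, -9 are pairwise distinct — holds.
[8] n = -13 ≠ -15, but g = 0 = 0 (second disjunct) — holds.
[9] h + j = 0 + (-9) = -9; -9 < -6 — holds.
[10] 4j - 3n = 4(-9) - 3(-13) = 3, not 4 — does not hold.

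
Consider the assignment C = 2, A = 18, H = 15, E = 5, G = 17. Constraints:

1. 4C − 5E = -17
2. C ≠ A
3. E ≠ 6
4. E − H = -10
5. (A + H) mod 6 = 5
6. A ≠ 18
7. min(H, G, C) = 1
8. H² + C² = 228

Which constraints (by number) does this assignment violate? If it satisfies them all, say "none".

No — constraints 5, 6, 7, and 8 are not satisfied.

1. 4C − 5E = 4(2) − 5(5) = -17 — OK.
2. C = 2, A = 18; distinct — OK.
3. E = 5, and 5 ≠ 6 — OK.
4. E − H = 5 − 15 = -10 — OK.
5. A + H = 33; 33 mod 6 = 3, not 5 — violated.
6. A = 18, but 18 is required to differ — violated.
7. min(15, 17, 2) = 2, not 1 — violated.
8. H² + C² = 15² + 2² = 225 + 4 = 229, not 228 — violated.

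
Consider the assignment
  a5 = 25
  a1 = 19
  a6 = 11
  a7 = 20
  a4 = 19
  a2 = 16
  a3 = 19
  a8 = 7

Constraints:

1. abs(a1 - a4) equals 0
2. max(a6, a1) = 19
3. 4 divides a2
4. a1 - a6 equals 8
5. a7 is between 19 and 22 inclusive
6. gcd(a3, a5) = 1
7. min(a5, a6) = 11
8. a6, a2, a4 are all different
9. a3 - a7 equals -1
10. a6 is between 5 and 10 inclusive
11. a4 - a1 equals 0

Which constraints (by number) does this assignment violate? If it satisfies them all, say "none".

The assignment fails constraint 10.

1. abs(19 - 19) = 0 — OK.
2. max(11, 19) = 19 — OK.
3. 16 / 4 = 4, so 4 divides 16 — OK.
4. a1 - a6 = 19 - 11 = 8 — OK.
5. a7 = 20 lies in [19, 22] — OK.
6. gcd(19, 25) = 1 — OK.
7. min(25, 11) = 11 — OK.
8. values 11, 16, 19 are pairwise distinct — OK.
9. a3 - a7 = 19 - 20 = -1 — OK.
10. a6 = 11 is outside [5, 10] — violated.
11. a4 - a1 = 19 - 19 = 0 — OK.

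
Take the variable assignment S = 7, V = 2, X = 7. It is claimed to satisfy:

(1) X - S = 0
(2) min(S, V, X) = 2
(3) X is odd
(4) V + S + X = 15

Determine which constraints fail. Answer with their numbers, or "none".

(1) X - S = 7 - 7 = 0 — holds.
(2) min(7, 2, 7) = 2 — holds.
(3) X = 7 is odd — holds.
(4) V + S + X = 2 + 7 + 7 = 16, not 15 — fails.

The assignment fails constraint 4.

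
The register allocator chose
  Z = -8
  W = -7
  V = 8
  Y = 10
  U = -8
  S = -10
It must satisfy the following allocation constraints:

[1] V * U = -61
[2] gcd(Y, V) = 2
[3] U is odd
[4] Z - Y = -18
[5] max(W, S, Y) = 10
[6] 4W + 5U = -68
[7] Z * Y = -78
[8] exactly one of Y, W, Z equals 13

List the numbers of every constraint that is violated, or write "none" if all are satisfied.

Violated: 1, 3, 7, 8.

[1] V * U = 8 * (-8) = -64, not -61 — fails.
[2] gcd(10, 8) = 2 — holds.
[3] U = -8 is even — fails.
[4] Z - Y = -8 - 10 = -18 — holds.
[5] max(-7, -10, 10) = 10 — holds.
[6] 4W + 5U = 4(-7) + 5(-8) = -68 — holds.
[7] Z * Y = -8 * 10 = -80, not -78 — fails.
[8] Y=10, W=-7, Z=-8; 0 of them equal 13, not exactly one — fails.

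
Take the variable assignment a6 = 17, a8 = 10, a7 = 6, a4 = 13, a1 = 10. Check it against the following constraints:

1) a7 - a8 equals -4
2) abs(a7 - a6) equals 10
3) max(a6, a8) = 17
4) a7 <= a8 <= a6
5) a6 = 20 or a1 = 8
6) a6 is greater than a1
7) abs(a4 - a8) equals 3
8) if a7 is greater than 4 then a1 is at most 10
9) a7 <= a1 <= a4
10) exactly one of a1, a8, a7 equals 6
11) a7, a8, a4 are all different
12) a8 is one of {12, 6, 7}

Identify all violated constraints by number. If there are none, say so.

1) a7 - a8 = 6 - 10 = -4 — holds.
2) abs(6 - 17) = 11, not 10 — does not hold.
3) max(17, 10) = 17 — holds.
4) values 6 <= 10 <= 17 — holds.
5) a6 = 17 ≠ 20 and a1 = 10 ≠ 8; both disjuncts false — does not hold.
6) a6 = 17, a1 = 10; 17 > 10 — holds.
7) abs(13 - 10) = 3 — holds.
8) a7 = 6 > 4, so we need a1 ≤ 10; a1 = 10 ≤ 10 — holds.
9) values 6 <= 10 <= 13 — holds.
10) a1=10, a8=10, a7=6; 1 of them equals 6 — holds.
11) values 6, 10, 13 are pairwise distinct — holds.
12) a8 = 10 is not in {12, 6, 7} — does not hold.

Constraints 2, 5, 12 do not hold.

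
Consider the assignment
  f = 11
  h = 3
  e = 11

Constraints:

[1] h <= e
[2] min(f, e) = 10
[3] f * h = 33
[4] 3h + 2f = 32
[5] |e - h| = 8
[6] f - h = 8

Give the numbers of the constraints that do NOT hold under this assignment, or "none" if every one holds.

[1] h = 3, e = 11; 3 ≤ 11 — holds.
[2] min(11, 11) = 11, not 10 — does not hold.
[3] f * h = 11 * 3 = 33 — holds.
[4] 3h + 2f = 3(3) + 2(11) = 31, not 32 — does not hold.
[5] |11 - 3| = 8 — holds.
[6] f - h = 11 - 3 = 8 — holds.

Violated: 2, 4.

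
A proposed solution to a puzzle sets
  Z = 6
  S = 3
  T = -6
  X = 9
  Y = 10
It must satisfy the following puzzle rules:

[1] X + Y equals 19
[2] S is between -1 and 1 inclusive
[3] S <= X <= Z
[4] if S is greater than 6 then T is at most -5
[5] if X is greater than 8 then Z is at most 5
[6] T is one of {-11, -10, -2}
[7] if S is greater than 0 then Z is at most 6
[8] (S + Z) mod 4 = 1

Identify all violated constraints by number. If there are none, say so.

Constraints 2, 3, 5, and 6 do not hold.

[1] X + Y = 9 + 10 = 19  holds
[2] S = 3 is outside [-1, 1]  fails
[3] values 3, 9, 6; X = 9 is not <= Z = 6  fails
[4] S = 3, not > 6; antecedent false, conditional vacuously true  holds
[5] X = 9 > 8, so we need Z ≤ 5; but Z = 6 > 5  fails
[6] T = -6 is not in {-11, -10, -2}  fails
[7] S = 3 > 0, so we need Z ≤ 6; Z = 6 ≤ 6  holds
[8] S + Z = 9; 9 mod 4 = 1  holds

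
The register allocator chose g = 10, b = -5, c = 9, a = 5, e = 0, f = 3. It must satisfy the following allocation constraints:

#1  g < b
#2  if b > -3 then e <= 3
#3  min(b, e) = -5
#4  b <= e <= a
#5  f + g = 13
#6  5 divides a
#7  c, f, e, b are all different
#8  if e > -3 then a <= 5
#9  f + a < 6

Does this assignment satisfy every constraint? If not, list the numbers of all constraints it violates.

#1 g = 10, b = -5; 10 ≥ -5 (want <)  false
#2 b = -5, not > -3; antecedent false, conditional vacuously true  true
#3 min(-5, 0) = -5  true
#4 values -5 <= 0 <= 5  true
#5 f + g = 3 + 10 = 13  true
#6 5 / 5 = 1, so 5 divides 5  true
#7 values 9, 3, 0, -5 are pairwise distinct  true
#8 e = 0 > -3, so we need a ≤ 5; a = 5 ≤ 5  true
#9 f + a = 3 + 5 = 8; 8 ≥ 6, bound 6 not met  false

The assignment fails constraints 1 and 9.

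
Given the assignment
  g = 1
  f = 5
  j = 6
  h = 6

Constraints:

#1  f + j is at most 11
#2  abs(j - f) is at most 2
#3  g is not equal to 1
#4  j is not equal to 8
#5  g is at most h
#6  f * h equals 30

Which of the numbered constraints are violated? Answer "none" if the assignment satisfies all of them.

#1 f + j = 5 + 6 = 11; 11 ≤ 11  ✔
#2 abs(6 - 5) = 1; 1 ≤ 2  ✔
#3 g = 1, but 1 is required to differ  ✘
#4 j = 6, and 6 ≠ 8  ✔
#5 g = 1, h = 6; 1 ≤ 6  ✔
#6 f * h = 5 * 6 = 30  ✔

Constraint 3 is violated.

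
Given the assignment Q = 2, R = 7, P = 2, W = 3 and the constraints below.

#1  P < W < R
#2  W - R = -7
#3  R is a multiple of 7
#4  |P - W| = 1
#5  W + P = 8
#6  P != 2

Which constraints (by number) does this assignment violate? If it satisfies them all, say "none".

#1 values 2 < 3 < 7  holds
#2 W - R = 3 - 7 = -4, not -7  fails
#3 7 / 7 = 1, so 7 divides 7  holds
#4 |2 - 3| = 1  holds
#5 W + P = 3 + 2 = 5, not 8  fails
#6 P = 2, but 2 is required to differ  fails

The assignment fails constraints 2, 5, and 6.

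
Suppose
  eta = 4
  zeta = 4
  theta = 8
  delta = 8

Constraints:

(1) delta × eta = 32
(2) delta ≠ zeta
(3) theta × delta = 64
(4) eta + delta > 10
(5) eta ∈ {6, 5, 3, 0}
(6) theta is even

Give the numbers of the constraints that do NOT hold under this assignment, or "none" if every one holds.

The assignment fails constraint 5.

(1) delta × eta = 8 × 4 = 32 — OK.
(2) delta = 8, zeta = 4; distinct — OK.
(3) theta × delta = 8 × 8 = 64 — OK.
(4) eta + delta = 4 + 8 = 12; 12 > 10 — OK.
(5) eta = 4 is not in {6, 5, 3, 0} — violated.
(6) theta = 8 is even — OK.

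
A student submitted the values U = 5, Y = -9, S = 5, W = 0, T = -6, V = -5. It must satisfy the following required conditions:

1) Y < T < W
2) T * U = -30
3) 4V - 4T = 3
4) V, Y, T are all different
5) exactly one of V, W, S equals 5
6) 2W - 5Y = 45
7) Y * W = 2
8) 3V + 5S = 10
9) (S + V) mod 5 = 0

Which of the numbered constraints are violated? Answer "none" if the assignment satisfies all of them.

No — constraints 3, 7 are not satisfied.

1) values -9 < -6 < 0  ✓
2) T * U = -6 * 5 = -30  ✓
3) 4V - 4T = 4(-5) - 4(-6) = 4, not 3  ✗
4) values -5, -9, -6 are pairwise distinct  ✓
5) V=-5, W=0, S=5; 1 of them equals 5  ✓
6) 2W - 5Y = 2(0) - 5(-9) = 45  ✓
7) Y * W = -9 * 0 = 0, not 2  ✗
8) 3V + 5S = 3(-5) + 5(5) = 10  ✓
9) S + V = 0; 0 mod 5 = 0  ✓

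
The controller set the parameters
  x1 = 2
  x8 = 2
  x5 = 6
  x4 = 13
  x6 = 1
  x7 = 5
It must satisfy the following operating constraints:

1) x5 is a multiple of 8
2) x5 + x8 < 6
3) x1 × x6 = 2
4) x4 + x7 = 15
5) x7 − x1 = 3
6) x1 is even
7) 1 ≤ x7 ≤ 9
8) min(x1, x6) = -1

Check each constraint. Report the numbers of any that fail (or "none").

The assignment fails constraints 1, 2, 4, 8.

1) 6 = 8×0 + 6, so 8 does not divide 6  false
2) x5 + x8 = 6 + 2 = 8; 8 ≥ 6, bound 6 not met  false
3) x1 × x6 = 2 × 1 = 2  true
4) x4 + x7 = 13 + 5 = 18, not 15  false
5) x7 − x1 = 5 − 2 = 3  true
6) x1 = 2 is even  true
7) x7 = 5 lies in [1, 9]  true
8) min(2, 1) = 1, not -1  false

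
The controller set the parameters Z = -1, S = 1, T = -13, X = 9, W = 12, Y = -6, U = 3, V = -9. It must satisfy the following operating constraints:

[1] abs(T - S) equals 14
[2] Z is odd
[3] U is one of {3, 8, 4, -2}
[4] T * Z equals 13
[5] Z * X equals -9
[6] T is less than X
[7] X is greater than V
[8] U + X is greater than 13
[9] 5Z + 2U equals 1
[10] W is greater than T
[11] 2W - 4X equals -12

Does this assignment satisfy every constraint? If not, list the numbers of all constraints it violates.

[1] abs(-13 - 1) = 14 — satisfied.
[2] Z = -1 is odd — satisfied.
[3] U = 3 is in {3, 8, 4, -2} — satisfied.
[4] T * Z = -13 * (-1) = 13 — satisfied.
[5] Z * X = -1 * 9 = -9 — satisfied.
[6] T = -13, X = 9; -13 < 9 — satisfied.
[7] X = 9, V = -9; 9 > -9 — satisfied.
[8] U + X = 3 + 9 = 12; 12 ≤ 13, bound 13 not met — violated.
[9] 5Z + 2U = 5(-1) + 2(3) = 1 — satisfied.
[10] W = 12, T = -13; 12 > -13 — satisfied.
[11] 2W - 4X = 2(12) - 4(9) = -12 — satisfied.

Constraint 8 does not hold.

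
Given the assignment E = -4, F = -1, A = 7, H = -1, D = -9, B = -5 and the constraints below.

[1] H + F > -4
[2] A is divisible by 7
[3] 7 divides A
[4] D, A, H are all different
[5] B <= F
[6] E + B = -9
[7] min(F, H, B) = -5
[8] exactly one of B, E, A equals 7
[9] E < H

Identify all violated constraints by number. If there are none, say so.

[1] H + F = -1 + (-1) = -2; -2 > -4  holds
[2] 7 / 7 = 1, so 7 divides 7  holds
[3] 7 / 7 = 1, so 7 divides 7  holds
[4] values -9, 7, -1 are pairwise distinct  holds
[5] B = -5, F = -1; -5 ≤ -1  holds
[6] E + B = -4 + (-5) = -9  holds
[7] min(-1, -1, -5) = -5  holds
[8] B=-5, E=-4, A=7; 1 of them equals 7  holds
[9] E = -4, H = -1; -4 < -1  holds

No violations.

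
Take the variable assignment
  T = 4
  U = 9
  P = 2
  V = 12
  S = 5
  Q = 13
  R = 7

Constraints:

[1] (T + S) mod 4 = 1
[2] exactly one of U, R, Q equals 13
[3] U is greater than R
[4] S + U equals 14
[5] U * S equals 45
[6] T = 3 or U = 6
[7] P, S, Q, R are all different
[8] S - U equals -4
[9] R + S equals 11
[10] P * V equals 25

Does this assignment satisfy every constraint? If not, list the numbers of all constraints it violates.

The assignment fails constraints 6, 9, and 10.

[1] T + S = 9; 9 mod 4 = 1  ✓
[2] U=9, R=7, Q=13; 1 of them equals 13  ✓
[3] U = 9, R = 7; 9 > 7  ✓
[4] S + U = 5 + 9 = 14  ✓
[5] U * S = 9 * 5 = 45  ✓
[6] T = 4 ≠ 3 and U = 9 ≠ 6; both disjuncts false  ✗
[7] values 2, 5, 13, 7 are pairwise distinct  ✓
[8] S - U = 5 - 9 = -4  ✓
[9] R + S = 7 + 5 = 12, not 11  ✗
[10] P * V = 2 * 12 = 24, not 25  ✗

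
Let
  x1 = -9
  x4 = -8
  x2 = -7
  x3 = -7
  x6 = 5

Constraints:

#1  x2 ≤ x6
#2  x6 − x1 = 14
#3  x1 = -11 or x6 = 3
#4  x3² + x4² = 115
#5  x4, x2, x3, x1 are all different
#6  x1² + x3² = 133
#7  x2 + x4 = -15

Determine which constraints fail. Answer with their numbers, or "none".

#1 x2 = -7, x6 = 5; -7 ≤ 5  holds
#2 x6 − x1 = 5 − (-9) = 14  holds
#3 x1 = -9 ≠ -11 and x6 = 5 ≠ 3; both disjuncts false  fails
#4 x3² + x4² = (-7)² + (-8)² = 49 + 64 = 113, not 115  fails
#5 x2 = x3 = -7, not all different  fails
#6 x1² + x3² = (-9)² + (-7)² = 81 + 49 = 130, not 133  fails
#7 x2 + x4 = -7 + (-8) = -15  holds

Constraints 3, 4, 5, 6 are violated.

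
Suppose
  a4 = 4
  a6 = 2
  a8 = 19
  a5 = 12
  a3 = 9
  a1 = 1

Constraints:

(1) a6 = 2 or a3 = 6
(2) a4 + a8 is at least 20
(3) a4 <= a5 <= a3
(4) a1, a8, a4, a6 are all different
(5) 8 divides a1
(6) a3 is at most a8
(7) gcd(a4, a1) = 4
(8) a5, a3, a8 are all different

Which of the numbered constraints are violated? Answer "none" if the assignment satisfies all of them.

(1) a6 = 2 = 2 (first disjunct) — holds.
(2) a4 + a8 = 4 + 19 = 23; 23 ≥ 20 — holds.
(3) values 4, 12, 9; a5 = 12 is not <= a3 = 9 — fails.
(4) values 1, 19, 4, 2 are pairwise distinct — holds.
(5) 1 = 8*0 + 1, so 8 does not divide 1 — fails.
(6) a3 = 9, a8 = 19; 9 ≤ 19 — holds.
(7) gcd(4, 1) = 1, not 4 — fails.
(8) values 12, 9, 19 are pairwise distinct — holds.

Violated: 3, 5, and 7.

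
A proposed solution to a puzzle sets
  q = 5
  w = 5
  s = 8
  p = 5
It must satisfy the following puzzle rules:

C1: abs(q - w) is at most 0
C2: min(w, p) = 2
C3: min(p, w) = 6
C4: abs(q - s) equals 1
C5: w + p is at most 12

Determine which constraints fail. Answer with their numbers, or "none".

C1: abs(5 - 5) = 0; 0 ≤ 0 — holds.
C2: min(5, 5) = 5, not 2 — does not hold.
C3: min(5, 5) = 5, not 6 — does not hold.
C4: abs(5 - 8) = 3, not 1 — does not hold.
C5: w + p = 5 + 5 = 10; 10 ≤ 12 — holds.

Violated: 2, 3, and 4.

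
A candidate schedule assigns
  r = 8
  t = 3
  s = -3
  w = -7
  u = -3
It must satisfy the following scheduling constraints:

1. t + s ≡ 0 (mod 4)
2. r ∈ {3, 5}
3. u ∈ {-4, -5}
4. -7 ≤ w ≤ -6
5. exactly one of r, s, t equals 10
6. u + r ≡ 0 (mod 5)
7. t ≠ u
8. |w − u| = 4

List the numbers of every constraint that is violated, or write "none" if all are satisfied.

1. t + s = 0; 0 mod 4 = 0 — OK.
2. r = 8 is not in {3, 5} — violated.
3. u = -3 is not in {-4, -5} — violated.
4. w = -7 lies in [-7, -6] — OK.
5. r=8, s=-3, t=3; 0 of them equal 10, not exactly one — violated.
6. u + r = 5; 5 mod 5 = 0 — OK.
7. t = 3, u = -3; distinct — OK.
8. |-7 − (-3)| = 4 — OK.

No — constraints 2, 3, 5 are not satisfied.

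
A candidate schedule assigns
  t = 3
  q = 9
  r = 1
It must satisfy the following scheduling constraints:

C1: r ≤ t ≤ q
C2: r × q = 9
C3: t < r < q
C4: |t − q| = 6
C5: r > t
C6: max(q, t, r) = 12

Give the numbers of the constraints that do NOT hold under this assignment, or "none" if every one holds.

The assignment fails constraints 3, 5, and 6.

C1: values 1 ≤ 3 ≤ 9 — holds.
C2: r × q = 1 × 9 = 9 — holds.
C3: values 3, 1, 9; t = 3 is not < r = 1 — fails.
C4: |3 − 9| = 6 — holds.
C5: r = 1, t = 3; 1 ≤ 3 (want >) — fails.
C6: max(9, 3, 1) = 9, not 12 — fails.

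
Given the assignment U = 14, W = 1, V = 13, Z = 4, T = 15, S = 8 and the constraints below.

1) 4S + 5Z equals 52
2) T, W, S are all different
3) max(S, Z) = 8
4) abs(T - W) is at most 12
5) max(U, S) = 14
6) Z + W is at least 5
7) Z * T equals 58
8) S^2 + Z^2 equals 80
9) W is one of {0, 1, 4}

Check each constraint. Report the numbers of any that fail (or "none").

Violated: 4 and 7.

1) 4S + 5Z = 4(8) + 5(4) = 52  holds
2) values 15, 1, 8 are pairwise distinct  holds
3) max(8, 4) = 8  holds
4) abs(15 - 1) = 14; 14 > 12, exceeds bound 12  fails
5) max(14, 8) = 14  holds
6) Z + W = 4 + 1 = 5; 5 ≥ 5  holds
7) Z * T = 4 * 15 = 60, not 58  fails
8) S^2 + Z^2 = 8^2 + 4^2 = 64 + 16 = 80  holds
9) W = 1 is in {0, 1, 4}  holds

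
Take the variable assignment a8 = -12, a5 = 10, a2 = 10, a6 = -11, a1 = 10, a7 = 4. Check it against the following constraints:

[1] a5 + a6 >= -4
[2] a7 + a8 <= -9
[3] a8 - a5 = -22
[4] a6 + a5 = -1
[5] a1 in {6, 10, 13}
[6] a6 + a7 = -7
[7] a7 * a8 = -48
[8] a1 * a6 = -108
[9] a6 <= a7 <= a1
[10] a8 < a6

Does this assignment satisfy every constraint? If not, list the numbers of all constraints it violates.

[1] a5 + a6 = 10 + (-11) = -1; -1 ≥ -4 — OK.
[2] a7 + a8 = 4 + (-12) = -8; -8 > -9, bound -9 not met — violated.
[3] a8 - a5 = -12 - 10 = -22 — OK.
[4] a6 + a5 = -11 + 10 = -1 — OK.
[5] a1 = 10 is in {6, 10, 13} — OK.
[6] a6 + a7 = -11 + 4 = -7 — OK.
[7] a7 * a8 = 4 * (-12) = -48 — OK.
[8] a1 * a6 = 10 * (-11) = -110, not -108 — violated.
[9] values -11 <= 4 <= 10 — OK.
[10] a8 = -12, a6 = -11; -12 < -11 — OK.

No — constraints 2 and 8 are not satisfied.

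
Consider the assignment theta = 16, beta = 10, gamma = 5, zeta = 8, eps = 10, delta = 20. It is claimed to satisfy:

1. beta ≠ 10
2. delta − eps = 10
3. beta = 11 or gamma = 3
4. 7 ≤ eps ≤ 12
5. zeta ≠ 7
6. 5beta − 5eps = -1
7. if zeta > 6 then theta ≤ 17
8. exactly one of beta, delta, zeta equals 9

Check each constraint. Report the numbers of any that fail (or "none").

Constraints 1, 3, 6, 8 are violated.

1. beta = 10, but 10 is required to differ  no
2. delta − eps = 20 − 10 = 10  yes
3. beta = 10 ≠ 11 and gamma = 5 ≠ 3; both disjuncts false  no
4. eps = 10 lies in [7, 12]  yes
5. zeta = 8, and 8 ≠ 7  yes
6. 5beta − 5eps = 5(10) − 5(10) = 0, not -1  no
7. zeta = 8 > 6, so we need theta ≤ 17; theta = 16 ≤ 17  yes
8. beta=10, delta=20, zeta=8; 0 of them equal 9, not exactly one  no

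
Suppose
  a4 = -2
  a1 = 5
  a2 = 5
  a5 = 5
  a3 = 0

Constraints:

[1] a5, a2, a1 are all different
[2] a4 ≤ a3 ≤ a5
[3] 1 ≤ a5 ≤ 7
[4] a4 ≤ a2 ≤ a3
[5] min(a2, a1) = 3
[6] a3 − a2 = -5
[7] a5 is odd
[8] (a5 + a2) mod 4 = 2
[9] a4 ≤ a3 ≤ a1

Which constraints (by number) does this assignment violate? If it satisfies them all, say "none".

No — constraints 1, 4, and 5 are not satisfied.

[1] a5 = a2 = 5, not all different — violated.
[2] values -2 ≤ 0 ≤ 5 — satisfied.
[3] a5 = 5 lies in [1, 7] — satisfied.
[4] values -2, 5, 0; a2 = 5 is not ≤ a3 = 0 — violated.
[5] min(5, 5) = 5, not 3 — violated.
[6] a3 − a2 = 0 − 5 = -5 — satisfied.
[7] a5 = 5 is odd — satisfied.
[8] a5 + a2 = 10; 10 mod 4 = 2 — satisfied.
[9] values -2 ≤ 0 ≤ 5 — satisfied.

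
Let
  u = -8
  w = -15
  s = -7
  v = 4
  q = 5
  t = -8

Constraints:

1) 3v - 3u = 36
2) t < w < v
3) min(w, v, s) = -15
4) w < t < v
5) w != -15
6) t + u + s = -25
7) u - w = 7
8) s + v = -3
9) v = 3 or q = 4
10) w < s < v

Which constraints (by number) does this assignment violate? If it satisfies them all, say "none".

Constraints 2, 5, 6, and 9 do not hold.

1) 3v - 3u = 3(4) - 3(-8) = 36 — OK.
2) values -8, -15, 4; t = -8 is not < w = -15 — violated.
3) min(-15, 4, -7) = -15 — OK.
4) values -15 < -8 < 4 — OK.
5) w = -15, but -15 is required to differ — violated.
6) t + u + s = -8 + (-8) + (-7) = -23, not -25 — violated.
7) u - w = -8 - (-15) = 7 — OK.
8) s + v = -7 + 4 = -3 — OK.
9) v = 4 ≠ 3 and q = 5 ≠ 4; both disjuncts false — violated.
10) values -15 < -7 < 4 — OK.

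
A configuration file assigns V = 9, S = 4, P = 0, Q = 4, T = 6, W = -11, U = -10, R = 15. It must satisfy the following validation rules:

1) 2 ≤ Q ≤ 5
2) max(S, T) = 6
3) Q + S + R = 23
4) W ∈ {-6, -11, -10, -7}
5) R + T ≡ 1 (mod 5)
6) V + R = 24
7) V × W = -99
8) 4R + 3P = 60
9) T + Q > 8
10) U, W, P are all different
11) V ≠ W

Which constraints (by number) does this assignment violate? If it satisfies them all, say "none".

The assignment satisfies every constraint.

1) Q = 4 lies in [2, 5] — holds.
2) max(4, 6) = 6 — holds.
3) Q + S + R = 4 + 4 + 15 = 23 — holds.
4) W = -11 is in {-6, -11, -10, -7} — holds.
5) R + T = 21; 21 mod 5 = 1 — holds.
6) V + R = 9 + 15 = 24 — holds.
7) V × W = 9 × (-11) = -99 — holds.
8) 4R + 3P = 4(15) + 3(0) = 60 — holds.
9) T + Q = 6 + 4 = 10; 10 > 8 — holds.
10) values -10, -11, 0 are pairwise distinct — holds.
11) V = 9, W = -11; distinct — holds.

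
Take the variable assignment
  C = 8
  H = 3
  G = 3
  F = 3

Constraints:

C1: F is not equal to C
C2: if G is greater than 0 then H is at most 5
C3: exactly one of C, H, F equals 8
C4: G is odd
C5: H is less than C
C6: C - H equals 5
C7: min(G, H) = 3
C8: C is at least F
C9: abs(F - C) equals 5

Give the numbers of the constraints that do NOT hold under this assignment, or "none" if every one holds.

No violations.

C1: F = 3, C = 8; distinct  ✓
C2: G = 3 > 0, so we need H ≤ 5; H = 3 ≤ 5  ✓
C3: C=8, H=3, F=3; 1 of them equals 8  ✓
C4: G = 3 is odd  ✓
C5: H = 3, C = 8; 3 < 8  ✓
C6: C - H = 8 - 3 = 5  ✓
C7: min(3, 3) = 3  ✓
C8: C = 8, F = 3; 8 ≥ 3  ✓
C9: abs(3 - 8) = 5  ✓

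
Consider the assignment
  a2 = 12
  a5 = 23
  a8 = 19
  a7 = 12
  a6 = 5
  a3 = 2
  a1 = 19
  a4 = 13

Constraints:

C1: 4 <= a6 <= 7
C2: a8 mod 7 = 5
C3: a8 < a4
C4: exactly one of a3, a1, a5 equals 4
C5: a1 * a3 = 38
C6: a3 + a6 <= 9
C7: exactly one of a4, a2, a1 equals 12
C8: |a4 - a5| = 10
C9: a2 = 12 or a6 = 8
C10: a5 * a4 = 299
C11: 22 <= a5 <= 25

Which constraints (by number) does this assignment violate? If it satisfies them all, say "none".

C1: a6 = 5 lies in [4, 7] — holds.
C2: 19 mod 7 = 5 — holds.
C3: a8 = 19, a4 = 13; 19 ≥ 13 (want <) — fails.
C4: a3=2, a1=19, a5=23; 0 of them equal 4, not exactly one — fails.
C5: a1 * a3 = 19 * 2 = 38 — holds.
C6: a3 + a6 = 2 + 5 = 7; 7 ≤ 9 — holds.
C7: a4=13, a2=12, a1=19; 1 of them equals 12 — holds.
C8: |13 - 23| = 10 — holds.
C9: a2 = 12 = 12 (first disjunct) — holds.
C10: a5 * a4 = 23 * 13 = 299 — holds.
C11: a5 = 23 lies in [22, 25] — holds.

The assignment fails constraints 3 and 4.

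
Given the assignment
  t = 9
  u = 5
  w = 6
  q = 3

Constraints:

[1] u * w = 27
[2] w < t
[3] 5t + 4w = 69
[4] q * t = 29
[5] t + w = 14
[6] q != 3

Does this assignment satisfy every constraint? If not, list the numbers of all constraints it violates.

Violated: 1, 4, 5, 6.

[1] u * w = 5 * 6 = 30, not 27 — does not hold.
[2] w = 6, t = 9; 6 < 9 — holds.
[3] 5t + 4w = 5(9) + 4(6) = 69 — holds.
[4] q * t = 3 * 9 = 27, not 29 — does not hold.
[5] t + w = 9 + 6 = 15, not 14 — does not hold.
[6] q = 3, but 3 is required to differ — does not hold.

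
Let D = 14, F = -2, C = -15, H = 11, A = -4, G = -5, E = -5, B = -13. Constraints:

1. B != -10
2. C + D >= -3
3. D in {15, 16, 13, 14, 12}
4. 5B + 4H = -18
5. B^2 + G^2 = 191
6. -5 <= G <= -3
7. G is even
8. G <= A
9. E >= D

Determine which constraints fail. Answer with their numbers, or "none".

Constraints 4, 5, 7, 9 are violated.

1. B = -13, and -13 ≠ -10 — holds.
2. C + D = -15 + 14 = -1; -1 ≥ -3 — holds.
3. D = 14 is in {15, 16, 13, 14, 12} — holds.
4. 5B + 4H = 5(-13) + 4(11) = -21, not -18 — does not hold.
5. B^2 + G^2 = (-13)^2 + (-5)^2 = 169 + 25 = 194, not 191 — does not hold.
6. G = -5 lies in [-5, -3] — holds.
7. G = -5 is odd — does not hold.
8. G = -5, A = -4; -5 ≤ -4 — holds.
9. E = -5, D = 14; -5 < 14 (want ≥) — does not hold.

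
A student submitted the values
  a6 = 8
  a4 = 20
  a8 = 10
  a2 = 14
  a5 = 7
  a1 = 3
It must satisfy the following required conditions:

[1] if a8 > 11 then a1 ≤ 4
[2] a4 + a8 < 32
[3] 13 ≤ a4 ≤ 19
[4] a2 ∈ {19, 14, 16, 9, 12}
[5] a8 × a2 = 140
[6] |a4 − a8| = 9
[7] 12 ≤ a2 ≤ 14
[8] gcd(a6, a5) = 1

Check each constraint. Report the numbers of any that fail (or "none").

[1] a8 = 10, not > 11; antecedent false, conditional vacuously true — holds.
[2] a4 + a8 = 20 + 10 = 30; 30 < 32 — holds.
[3] a4 = 20 is outside [13, 19] — does not hold.
[4] a2 = 14 is in {19, 14, 16, 9, 12} — holds.
[5] a8 × a2 = 10 × 14 = 140 — holds.
[6] |20 − 10| = 10, not 9 — does not hold.
[7] a2 = 14 lies in [12, 14] — holds.
[8] gcd(8, 7) = 1 — holds.

The assignment fails constraints 3 and 6.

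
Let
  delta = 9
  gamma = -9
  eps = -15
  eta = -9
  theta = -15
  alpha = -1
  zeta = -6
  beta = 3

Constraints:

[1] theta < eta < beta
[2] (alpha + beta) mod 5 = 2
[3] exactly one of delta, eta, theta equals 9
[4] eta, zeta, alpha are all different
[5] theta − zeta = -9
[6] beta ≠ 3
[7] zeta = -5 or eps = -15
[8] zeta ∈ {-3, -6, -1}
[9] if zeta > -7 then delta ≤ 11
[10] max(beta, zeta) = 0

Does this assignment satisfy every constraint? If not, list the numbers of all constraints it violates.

Violated: 6 and 10.

[1] values -15 < -9 < 3 — satisfied.
[2] alpha + beta = 2; 2 mod 5 = 2 — satisfied.
[3] delta=9, eta=-9, theta=-15; 1 of them equals 9 — satisfied.
[4] values -9, -6, -1 are pairwise distinct — satisfied.
[5] theta − zeta = -15 − (-6) = -9 — satisfied.
[6] beta = 3, but 3 is required to differ — violated.
[7] zeta = -6 ≠ -5, but eps = -15 = -15 (second disjunct) — satisfied.
[8] zeta = -6 is in {-3, -6, -1} — satisfied.
[9] zeta = -6 > -7, so we need delta ≤ 11; delta = 9 ≤ 11 — satisfied.
[10] max(3, -6) = 3, not 0 — violated.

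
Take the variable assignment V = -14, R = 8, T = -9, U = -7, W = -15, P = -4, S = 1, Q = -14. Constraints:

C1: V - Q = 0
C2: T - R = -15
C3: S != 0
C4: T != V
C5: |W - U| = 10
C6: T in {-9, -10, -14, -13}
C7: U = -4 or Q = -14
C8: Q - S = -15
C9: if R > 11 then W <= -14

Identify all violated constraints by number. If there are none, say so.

Violated: 2, 5.

C1: V - Q = -14 - (-14) = 0  ✓
C2: T - R = -9 - 8 = -17, not -15  ✗
C3: S = 1, and 1 ≠ 0  ✓
C4: T = -9, V = -14; distinct  ✓
C5: |-15 - (-7)| = 8, not 10  ✗
C6: T = -9 is in {-9, -10, -14, -13}  ✓
C7: U = -7 ≠ -4, but Q = -14 = -14 (second disjunct)  ✓
C8: Q - S = -14 - 1 = -15  ✓
C9: R = 8, not > 11; antecedent false, conditional vacuously true  ✓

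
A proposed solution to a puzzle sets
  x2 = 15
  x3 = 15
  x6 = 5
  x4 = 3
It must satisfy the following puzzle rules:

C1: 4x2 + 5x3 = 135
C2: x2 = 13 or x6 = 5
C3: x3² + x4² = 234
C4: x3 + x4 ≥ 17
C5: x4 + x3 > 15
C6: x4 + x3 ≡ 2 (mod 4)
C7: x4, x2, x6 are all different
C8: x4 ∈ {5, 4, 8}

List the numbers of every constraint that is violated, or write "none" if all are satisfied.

Constraint 8 does not hold.

C1: 4x2 + 5x3 = 4(15) + 5(15) = 135  ✓
C2: x2 = 15 ≠ 13, but x6 = 5 = 5 (second disjunct)  ✓
C3: x3² + x4² = 15² + 3² = 225 + 9 = 234  ✓
C4: x3 + x4 = 15 + 3 = 18; 18 ≥ 17  ✓
C5: x4 + x3 = 3 + 15 = 18; 18 > 15  ✓
C6: x4 + x3 = 18; 18 mod 4 = 2  ✓
C7: values 3, 15, 5 are pairwise distinct  ✓
C8: x4 = 3 is not in {5, 4, 8}  ✗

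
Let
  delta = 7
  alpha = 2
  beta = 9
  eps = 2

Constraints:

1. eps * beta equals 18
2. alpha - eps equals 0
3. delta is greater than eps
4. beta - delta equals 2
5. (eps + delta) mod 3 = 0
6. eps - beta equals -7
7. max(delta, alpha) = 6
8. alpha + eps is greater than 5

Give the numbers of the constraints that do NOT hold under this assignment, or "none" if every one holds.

The assignment fails constraints 7 and 8.

1. eps * beta = 2 * 9 = 18  holds
2. alpha - eps = 2 - 2 = 0  holds
3. delta = 7, eps = 2; 7 > 2  holds
4. beta - delta = 9 - 7 = 2  holds
5. eps + delta = 9; 9 mod 3 = 0  holds
6. eps - beta = 2 - 9 = -7  holds
7. max(7, 2) = 7, not 6  fails
8. alpha + eps = 2 + 2 = 4; 4 ≤ 5, bound 5 not met  fails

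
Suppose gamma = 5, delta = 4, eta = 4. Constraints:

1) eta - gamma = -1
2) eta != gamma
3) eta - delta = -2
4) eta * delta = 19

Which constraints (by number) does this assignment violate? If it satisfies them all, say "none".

No — constraints 3, 4 are not satisfied.

1) eta - gamma = 4 - 5 = -1  ✓
2) eta = 4, gamma = 5; distinct  ✓
3) eta - delta = 4 - 4 = 0, not -2  ✗
4) eta * delta = 4 * 4 = 16, not 19  ✗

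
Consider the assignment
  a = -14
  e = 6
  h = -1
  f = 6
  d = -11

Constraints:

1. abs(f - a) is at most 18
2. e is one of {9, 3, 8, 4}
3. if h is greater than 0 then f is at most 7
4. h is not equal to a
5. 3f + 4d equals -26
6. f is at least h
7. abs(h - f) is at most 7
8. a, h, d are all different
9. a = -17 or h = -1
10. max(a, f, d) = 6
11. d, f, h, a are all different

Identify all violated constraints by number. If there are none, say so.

Violated: 1, 2.

1. abs(6 - (-14)) = 20; 20 > 18, exceeds bound 18 — fails.
2. e = 6 is not in {9, 3, 8, 4} — fails.
3. h = -1, not > 0; antecedent false, conditional vacuously true — holds.
4. h = -1, a = -14; distinct — holds.
5. 3f + 4d = 3(6) + 4(-11) = -26 — holds.
6. f = 6, h = -1; 6 ≥ -1 — holds.
7. abs(-1 - 6) = 7; 7 ≤ 7 — holds.
8. values -14, -1, -11 are pairwise distinct — holds.
9. a = -14 ≠ -17, but h = -1 = -1 (second disjunct) — holds.
10. max(-14, 6, -11) = 6 — holds.
11. values -11, 6, -1, -14 are pairwise distinct — holds.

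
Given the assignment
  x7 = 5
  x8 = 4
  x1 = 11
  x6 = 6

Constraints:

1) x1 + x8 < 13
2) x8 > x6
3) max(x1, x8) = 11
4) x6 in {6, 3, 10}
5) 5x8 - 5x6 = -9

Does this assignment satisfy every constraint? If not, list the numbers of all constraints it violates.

Constraints 1, 2, 5 are violated.

1) x1 + x8 = 11 + 4 = 15; 15 ≥ 13, bound 13 not met — violated.
2) x8 = 4, x6 = 6; 4 ≤ 6 (want >) — violated.
3) max(11, 4) = 11 — OK.
4) x6 = 6 is in {6, 3, 10} — OK.
5) 5x8 - 5x6 = 5(4) - 5(6) = -10, not -9 — violated.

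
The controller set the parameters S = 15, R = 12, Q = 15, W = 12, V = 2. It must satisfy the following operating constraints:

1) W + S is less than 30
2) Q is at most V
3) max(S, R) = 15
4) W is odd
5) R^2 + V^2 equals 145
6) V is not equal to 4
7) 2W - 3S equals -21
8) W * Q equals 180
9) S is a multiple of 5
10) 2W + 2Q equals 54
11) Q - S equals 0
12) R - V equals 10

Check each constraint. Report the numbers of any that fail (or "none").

1) W + S = 12 + 15 = 27; 27 < 30 — holds.
2) Q = 15, V = 2; 15 > 2 (want ≤) — does not hold.
3) max(15, 12) = 15 — holds.
4) W = 12 is even — does not hold.
5) R^2 + V^2 = 12^2 + 2^2 = 144 + 4 = 148, not 145 — does not hold.
6) V = 2, and 2 ≠ 4 — holds.
7) 2W - 3S = 2(12) - 3(15) = -21 — holds.
8) W * Q = 12 * 15 = 180 — holds.
9) 15 / 5 = 3, so 5 divides 15 — holds.
10) 2W + 2Q = 2(12) + 2(15) = 54 — holds.
11) Q - S = 15 - 15 = 0 — holds.
12) R - V = 12 - 2 = 10 — holds.

Constraints 2, 4, 5 are violated.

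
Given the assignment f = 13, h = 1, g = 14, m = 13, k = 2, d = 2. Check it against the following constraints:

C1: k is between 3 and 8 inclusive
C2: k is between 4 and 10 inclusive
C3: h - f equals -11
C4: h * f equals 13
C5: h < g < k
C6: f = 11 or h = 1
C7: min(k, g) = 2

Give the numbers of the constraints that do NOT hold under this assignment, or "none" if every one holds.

C1: k = 2 is outside [3, 8]  no
C2: k = 2 is outside [4, 10]  no
C3: h - f = 1 - 13 = -12, not -11  no
C4: h * f = 1 * 13 = 13  yes
C5: values 1, 14, 2; g = 14 is not < k = 2  no
C6: f = 13 ≠ 11, but h = 1 = 1 (second disjunct)  yes
C7: min(2, 14) = 2  yes

Constraints 1, 2, 3, and 5 are violated.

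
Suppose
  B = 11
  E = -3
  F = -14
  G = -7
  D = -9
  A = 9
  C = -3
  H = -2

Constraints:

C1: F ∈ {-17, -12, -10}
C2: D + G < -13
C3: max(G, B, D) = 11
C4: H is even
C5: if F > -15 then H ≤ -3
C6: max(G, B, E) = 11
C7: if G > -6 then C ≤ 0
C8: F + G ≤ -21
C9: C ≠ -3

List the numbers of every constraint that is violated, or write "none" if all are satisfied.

C1: F = -14 is not in {-17, -12, -10}  false
C2: D + G = -9 + (-7) = -16; -16 < -13  true
C3: max(-7, 11, -9) = 11  true
C4: H = -2 is even  true
C5: F = -14 > -15, so we need H ≤ -3; but H = -2 > -3  false
C6: max(-7, 11, -3) = 11  true
C7: G = -7, not > -6; antecedent false, conditional vacuously true  true
C8: F + G = -14 + (-7) = -21; -21 ≤ -21  true
C9: C = -3, but -3 is required to differ  false

Constraints 1, 5, and 9 do not hold.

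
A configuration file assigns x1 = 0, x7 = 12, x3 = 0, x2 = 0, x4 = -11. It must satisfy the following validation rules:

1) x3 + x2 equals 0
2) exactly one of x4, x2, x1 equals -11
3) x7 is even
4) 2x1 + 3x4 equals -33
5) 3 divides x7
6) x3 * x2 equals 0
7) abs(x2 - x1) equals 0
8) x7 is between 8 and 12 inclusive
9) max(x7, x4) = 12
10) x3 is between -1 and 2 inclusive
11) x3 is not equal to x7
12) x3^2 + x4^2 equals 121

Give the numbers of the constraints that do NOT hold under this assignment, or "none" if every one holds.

1) x3 + x2 = 0 + 0 = 0  ✓
2) x4=-11, x2=0, x1=0; 1 of them equals -11  ✓
3) x7 = 12 is even  ✓
4) 2x1 + 3x4 = 2(0) + 3(-11) = -33  ✓
5) 12 / 3 = 4, so 3 divides 12  ✓
6) x3 * x2 = 0 * 0 = 0  ✓
7) abs(0 - 0) = 0  ✓
8) x7 = 12 lies in [8, 12]  ✓
9) max(12, -11) = 12  ✓
10) x3 = 0 lies in [-1, 2]  ✓
11) x3 = 0, x7 = 12; distinct  ✓
12) x3^2 + x4^2 = 0^2 + (-11)^2 = 0 + 121 = 121  ✓

No violations.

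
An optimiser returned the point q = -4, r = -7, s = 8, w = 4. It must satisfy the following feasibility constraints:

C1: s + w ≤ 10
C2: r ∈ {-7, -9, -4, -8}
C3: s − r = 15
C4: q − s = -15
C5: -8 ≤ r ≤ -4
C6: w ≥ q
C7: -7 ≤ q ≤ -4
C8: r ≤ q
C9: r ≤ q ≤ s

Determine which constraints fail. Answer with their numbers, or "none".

C1: s + w = 8 + 4 = 12; 12 > 10, bound 10 not met  ✗
C2: r = -7 is in {-7, -9, -4, -8}  ✓
C3: s − r = 8 − (-7) = 15  ✓
C4: q − s = -4 − 8 = -12, not -15  ✗
C5: r = -7 lies in [-8, -4]  ✓
C6: w = 4, q = -4; 4 ≥ -4  ✓
C7: q = -4 lies in [-7, -4]  ✓
C8: r = -7, q = -4; -7 ≤ -4  ✓
C9: values -7 ≤ -4 ≤ 8  ✓

Constraints 1, 4 do not hold.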